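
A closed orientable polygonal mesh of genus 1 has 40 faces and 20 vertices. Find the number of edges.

60

For a closed orientable surface of genus 1, χ = 2 − 2·1 = 0.
E = V + F − (0) = 20 + 40 − (0) = 60.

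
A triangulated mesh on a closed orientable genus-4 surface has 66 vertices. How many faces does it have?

χ = 2 − 2·4 = -6, and every face is a triangle so 3F = 2E.
V − E + F = -6 with E = 3F/2 gives 66 − (3/2 − 1)·F = -6, so F = 144 and E = 216.

144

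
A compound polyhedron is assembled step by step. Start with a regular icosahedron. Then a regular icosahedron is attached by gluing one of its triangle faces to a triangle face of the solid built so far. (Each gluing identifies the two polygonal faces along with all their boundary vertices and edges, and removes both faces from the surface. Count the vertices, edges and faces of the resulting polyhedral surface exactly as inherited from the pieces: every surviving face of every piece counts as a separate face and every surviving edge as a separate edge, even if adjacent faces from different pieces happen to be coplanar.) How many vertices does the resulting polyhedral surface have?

21

A regular icosahedron: V=12, E=30, F=20.
Attach a regular icosahedron (V=12, E=30, F=20) along a 3-gon: merge 3 vertices and 3 edges, delete both glued faces → V=21, E=57, F=38.
Check: V − E + F = 21 − 57 + 38 = 2.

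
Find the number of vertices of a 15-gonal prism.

A prism on an n-gon has two n-gon bases and n rectangular sides: V = 2·15 = 30, E = 3·15 = 45, F = 15 + 2 = 17.

30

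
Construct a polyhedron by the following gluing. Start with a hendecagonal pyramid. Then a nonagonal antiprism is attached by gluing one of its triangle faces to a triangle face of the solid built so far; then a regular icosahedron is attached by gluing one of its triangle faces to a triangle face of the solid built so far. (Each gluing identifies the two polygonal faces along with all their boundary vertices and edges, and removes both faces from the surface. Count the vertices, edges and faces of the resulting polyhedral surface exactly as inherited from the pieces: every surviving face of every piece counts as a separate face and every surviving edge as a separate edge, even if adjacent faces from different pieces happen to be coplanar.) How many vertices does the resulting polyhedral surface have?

A hendecagonal pyramid: V=12, E=22, F=12.
Attach a nonagonal antiprism (V=18, E=36, F=20) along a 3-gon: merge 3 vertices and 3 edges, delete both glued faces → V=27, E=55, F=30.
Attach a regular icosahedron (V=12, E=30, F=20) along a 3-gon: merge 3 vertices and 3 edges, delete both glued faces → V=36, E=82, F=48.
Check: V − E + F = 36 − 82 + 48 = 2.

36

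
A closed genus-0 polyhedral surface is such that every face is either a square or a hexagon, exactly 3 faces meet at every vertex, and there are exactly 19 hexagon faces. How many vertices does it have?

46

Let x be the number of squares; then F = 19 + x.
Edge–face incidences: 2E = 6·19 + 4·x = 114 + 4x.
Every vertex has degree 3, so 3V = 2E.
Euler: V − E + F = 2 ⇒ (2E)/3 − E + (19 + x) = 2.
Multiply by 6: 2·(2E) − 3·(2E) + 6·(19 + x) = 12, i.e. 114 + 6x − (114 + 4x) = 12.
Collecting terms: 2x = 12, so x = 6.
Then 2E = 114 + 4·6 = 138, so E = 69, V = 2E/3 = 46, F = 19 + 6 = 25.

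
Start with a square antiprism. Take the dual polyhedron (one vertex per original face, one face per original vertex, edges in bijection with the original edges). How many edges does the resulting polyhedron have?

The base solid has V = 8, E = 16, F = 10.
The dual swaps V and F and preserves E: V′ = F = 10, E′ = E = 16, F′ = V = 8.

16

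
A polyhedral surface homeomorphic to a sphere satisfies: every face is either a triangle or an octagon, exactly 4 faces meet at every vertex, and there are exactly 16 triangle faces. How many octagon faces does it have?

2

Let x be the number of octagons; then F = 16 + x.
Edge–face incidences: 2E = 3·16 + 8·x = 48 + 8x.
Every vertex has degree 4, so 4V = 2E.
Euler: V − E + F = 2 ⇒ (2E)/4 − E + (16 + x) = 2.
Multiply by 8: 2·(2E) − 4·(2E) + 8·(16 + x) = 16, i.e. 128 + 8x − 2·(48 + 8x) = 16.
Collecting terms: −8x + 32 = 16, so −8x = −16, so x = 2.
Then 2E = 48 + 8·2 = 64, so E = 32, V = 2E/4 = 16, F = 16 + 2 = 18.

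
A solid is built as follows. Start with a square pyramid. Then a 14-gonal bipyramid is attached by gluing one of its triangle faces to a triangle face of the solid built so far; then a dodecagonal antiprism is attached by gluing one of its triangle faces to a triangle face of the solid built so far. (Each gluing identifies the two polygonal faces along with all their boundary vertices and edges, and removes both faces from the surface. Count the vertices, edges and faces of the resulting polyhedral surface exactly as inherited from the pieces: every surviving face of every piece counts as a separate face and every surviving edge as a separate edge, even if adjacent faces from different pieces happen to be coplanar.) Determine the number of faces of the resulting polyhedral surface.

A square pyramid: V=5, E=8, F=5.
Attach a 14-gonal bipyramid (V=16, E=42, F=28) along a 3-gon: merge 3 vertices and 3 edges, delete both glued faces → V=18, E=47, F=31.
Attach a dodecagonal antiprism (V=24, E=48, F=26) along a 3-gon: merge 3 vertices and 3 edges, delete both glued faces → V=39, E=92, F=55.
Check: V − E + F = 39 − 92 + 55 = 2.

55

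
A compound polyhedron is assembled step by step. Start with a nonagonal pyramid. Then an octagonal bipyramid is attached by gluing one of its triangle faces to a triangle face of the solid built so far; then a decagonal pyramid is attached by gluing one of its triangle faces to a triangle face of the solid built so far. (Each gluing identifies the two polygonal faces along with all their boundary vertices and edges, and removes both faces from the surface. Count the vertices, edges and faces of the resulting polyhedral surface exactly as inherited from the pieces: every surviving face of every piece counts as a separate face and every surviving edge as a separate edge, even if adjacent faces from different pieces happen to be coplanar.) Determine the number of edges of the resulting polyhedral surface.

A nonagonal pyramid: V=10, E=18, F=10.
Attach an octagonal bipyramid (V=10, E=24, F=16) along a 3-gon: merge 3 vertices and 3 edges, delete both glued faces → V=17, E=39, F=24.
Attach a decagonal pyramid (V=11, E=20, F=11) along a 3-gon: merge 3 vertices and 3 edges, delete both glued faces → V=25, E=56, F=33.
Check: V − E + F = 25 − 56 + 33 = 2.

56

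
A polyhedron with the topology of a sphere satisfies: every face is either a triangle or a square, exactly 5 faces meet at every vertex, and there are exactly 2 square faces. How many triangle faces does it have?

24

Let x be the number of triangles; then F = 2 + x.
Edge–face incidences: 2E = 4·2 + 3·x = 8 + 3x.
Every vertex has degree 5, so 5V = 2E.
Euler: V − E + F = 2 ⇒ (2E)/5 − E + (2 + x) = 2.
Multiply by 10: 2·(2E) − 5·(2E) + 10·(2 + x) = 20, i.e. 20 + 10x − 3·(8 + 3x) = 20.
Collecting terms: x − 4 = 20, so x = 24.
Then 2E = 8 + 3·24 = 80, so E = 40, V = 2E/5 = 16, F = 2 + 24 = 26.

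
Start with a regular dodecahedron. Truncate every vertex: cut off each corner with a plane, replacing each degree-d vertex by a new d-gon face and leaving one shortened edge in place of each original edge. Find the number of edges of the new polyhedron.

The base solid has V = 20, E = 30, F = 12.
Truncation replaces each original edge-end by a new vertex, so V′ = 2E = 60.
Each original edge survives, and each old vertex of degree d contributes d new edges; summing degrees gives Σd = 2E, so E′ = E + 2E = 3E = 90.
Each original face survives and each original vertex becomes one new face: F′ = F + V = 32.

90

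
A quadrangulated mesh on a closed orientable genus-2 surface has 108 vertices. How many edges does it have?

χ = 2 − 2·2 = -2, and every face is a square so 4F = 2E.
V − E + F = -2 with E = 4F/2 gives 108 − (4/2 − 1)·F = -2, so F = 110 and E = 220.

220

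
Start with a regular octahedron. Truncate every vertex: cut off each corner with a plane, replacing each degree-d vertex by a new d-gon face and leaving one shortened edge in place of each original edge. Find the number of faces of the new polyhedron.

The base solid has V = 6, E = 12, F = 8.
Truncation replaces each original edge-end by a new vertex, so V′ = 2E = 24.
Each original edge survives, and each old vertex of degree d contributes d new edges; summing degrees gives Σd = 2E, so E′ = E + 2E = 3E = 36.
Each original face survives and each original vertex becomes one new face: F′ = F + V = 14.

14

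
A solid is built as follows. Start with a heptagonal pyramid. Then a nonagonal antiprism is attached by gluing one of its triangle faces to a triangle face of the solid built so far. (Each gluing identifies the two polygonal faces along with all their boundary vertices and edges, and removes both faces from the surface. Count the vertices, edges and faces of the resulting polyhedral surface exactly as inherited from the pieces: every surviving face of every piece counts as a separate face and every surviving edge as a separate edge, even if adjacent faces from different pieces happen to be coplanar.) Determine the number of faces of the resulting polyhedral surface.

26

A heptagonal pyramid: V=8, E=14, F=8.
Attach a nonagonal antiprism (V=18, E=36, F=20) along a 3-gon: merge 3 vertices and 3 edges, delete both glued faces → V=23, E=47, F=26.
Check: V − E + F = 23 − 47 + 26 = 2.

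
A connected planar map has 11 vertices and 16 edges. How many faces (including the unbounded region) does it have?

Euler's formula for a connected plane graph: V − E + F = 2, so F = 2 − 11 + 16 = 7.

7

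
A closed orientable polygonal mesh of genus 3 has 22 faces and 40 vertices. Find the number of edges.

For a closed orientable surface of genus 3, χ = 2 − 2·3 = -4.
E = V + F − (-4) = 40 + 22 − (-4) = 66.

66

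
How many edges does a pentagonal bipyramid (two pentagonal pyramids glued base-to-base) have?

15

A bipyramid over an n-gon has 2n triangular faces and n + 2 vertices: V = 5 + 2 = 7, E = 3·5 = 15, F = 2·5 = 10.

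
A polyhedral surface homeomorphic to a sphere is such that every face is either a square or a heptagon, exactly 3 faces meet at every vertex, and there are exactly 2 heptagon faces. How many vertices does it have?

14

Let x be the number of squares; then F = 2 + x.
Edge–face incidences: 2E = 7·2 + 4·x = 14 + 4x.
Every vertex has degree 3, so 3V = 2E.
Euler: V − E + F = 2 ⇒ (2E)/3 − E + (2 + x) = 2.
Multiply by 6: 2·(2E) − 3·(2E) + 6·(2 + x) = 12, i.e. 12 + 6x − (14 + 4x) = 12.
Collecting terms: 2x − 2 = 12, so 2x = 14, so x = 7.
Then 2E = 14 + 4·7 = 42, so E = 21, V = 2E/3 = 14, F = 2 + 7 = 9.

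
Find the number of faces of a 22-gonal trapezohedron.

The n-trapezohedron (dual of the n-antiprism) has V = 2·22 + 2 = 46, E = 4·22 = 88, F = 2·22 = 44.

44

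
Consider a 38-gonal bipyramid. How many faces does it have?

76

A bipyramid over an n-gon has 2n triangular faces and n + 2 vertices: V = 38 + 2 = 40, E = 3·38 = 114, F = 2·38 = 76.
Check: V − E + F = 40 − 114 + 76 = 2.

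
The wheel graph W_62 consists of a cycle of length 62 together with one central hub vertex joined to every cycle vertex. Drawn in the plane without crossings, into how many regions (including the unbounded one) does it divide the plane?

63

W_62 has V = 62 + 1 = 63 vertices and E = 2·62 = 124 edges.
By Euler's formula F = 2 − V + E = 2 − 63 + 124 = 63.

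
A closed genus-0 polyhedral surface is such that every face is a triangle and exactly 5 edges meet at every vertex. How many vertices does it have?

Each face has 3 edges and each edge borders two faces, so 2E = 3F.
Each vertex has degree 5, so 5V = 2E and hence V = 3F/5.
Euler: V − E + F = 2 ⇒ (3F/5) − (3F/2) + F = 2.
Multiply by 10: (6 − 15 + 10)F = 20, i.e. 1F = 20.
So F = 20, E = 3·20/2 = 30, V = 3·20/5 = 12.

12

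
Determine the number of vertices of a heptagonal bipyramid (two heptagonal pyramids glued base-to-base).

9

A bipyramid over an n-gon has 2n triangular faces and n + 2 vertices: V = 7 + 2 = 9, E = 3·7 = 21, F = 2·7 = 14.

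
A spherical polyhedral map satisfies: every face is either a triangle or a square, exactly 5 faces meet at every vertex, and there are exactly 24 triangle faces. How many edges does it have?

40

Let x be the number of squares; then F = 24 + x.
Edge–face incidences: 2E = 3·24 + 4·x = 72 + 4x.
Every vertex has degree 5, so 5V = 2E.
Euler: V − E + F = 2 ⇒ (2E)/5 − E + (24 + x) = 2.
Multiply by 10: 2·(2E) − 5·(2E) + 10·(24 + x) = 20, i.e. 240 + 10x − 3·(72 + 4x) = 20.
Collecting terms: −2x + 24 = 20, so −2x = −4, so x = 2.
Then 2E = 72 + 4·2 = 80, so E = 40, V = 2E/5 = 16, F = 24 + 2 = 26.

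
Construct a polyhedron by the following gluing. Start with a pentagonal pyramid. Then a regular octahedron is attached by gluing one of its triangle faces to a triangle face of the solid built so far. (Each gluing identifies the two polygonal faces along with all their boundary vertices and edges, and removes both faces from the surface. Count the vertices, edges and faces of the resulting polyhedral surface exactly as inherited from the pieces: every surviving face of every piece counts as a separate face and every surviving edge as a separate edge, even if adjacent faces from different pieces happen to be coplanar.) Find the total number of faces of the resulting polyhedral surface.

12

A pentagonal pyramid: V=6, E=10, F=6.
Attach a regular octahedron (V=6, E=12, F=8) along a 3-gon: merge 3 vertices and 3 edges, delete both glued faces → V=9, E=19, F=12.
Check: V − E + F = 9 − 19 + 12 = 2.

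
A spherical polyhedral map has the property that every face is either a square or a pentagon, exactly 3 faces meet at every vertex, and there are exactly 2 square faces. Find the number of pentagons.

Let x be the number of pentagons; then F = 2 + x.
Edge–face incidences: 2E = 4·2 + 5·x = 8 + 5x.
Every vertex has degree 3, so 3V = 2E.
Euler: V − E + F = 2 ⇒ (2E)/3 − E + (2 + x) = 2.
Multiply by 6: 2·(2E) − 3·(2E) + 6·(2 + x) = 12, i.e. 12 + 6x − (8 + 5x) = 12.
Collecting terms: x + 4 = 12, so x = 8.
Then 2E = 8 + 5·8 = 48, so E = 24, V = 2E/3 = 16, F = 2 + 8 = 10.

8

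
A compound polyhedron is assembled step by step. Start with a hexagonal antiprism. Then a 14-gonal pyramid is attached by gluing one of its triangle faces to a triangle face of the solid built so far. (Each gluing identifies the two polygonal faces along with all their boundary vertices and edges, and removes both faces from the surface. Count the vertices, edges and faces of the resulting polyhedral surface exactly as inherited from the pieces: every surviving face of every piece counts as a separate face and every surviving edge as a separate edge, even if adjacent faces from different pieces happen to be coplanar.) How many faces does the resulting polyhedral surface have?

27

A hexagonal antiprism: V=12, E=24, F=14.
Attach a 14-gonal pyramid (V=15, E=28, F=15) along a 3-gon: merge 3 vertices and 3 edges, delete both glued faces → V=24, E=49, F=27.
Check: V − E + F = 24 − 49 + 27 = 2.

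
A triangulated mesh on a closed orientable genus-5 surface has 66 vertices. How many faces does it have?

148

χ = 2 − 2·5 = -8, and every face is a triangle so 3F = 2E.
V − E + F = -8 with E = 3F/2 gives 66 − (3/2 − 1)·F = -8, so F = 148 and E = 222.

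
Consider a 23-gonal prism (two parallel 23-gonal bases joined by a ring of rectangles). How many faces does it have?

A prism on an n-gon has two n-gon bases and n rectangular sides: V = 2·23 = 46, E = 3·23 = 69, F = 23 + 2 = 25.

25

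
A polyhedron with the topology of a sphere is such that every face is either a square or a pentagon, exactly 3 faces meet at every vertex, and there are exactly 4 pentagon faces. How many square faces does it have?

Let x be the number of squares; then F = 4 + x.
Edge–face incidences: 2E = 5·4 + 4·x = 20 + 4x.
Every vertex has degree 3, so 3V = 2E.
Euler: V − E + F = 2 ⇒ (2E)/3 − E + (4 + x) = 2.
Multiply by 6: 2·(2E) − 3·(2E) + 6·(4 + x) = 12, i.e. 24 + 6x − (20 + 4x) = 12.
Collecting terms: 2x + 4 = 12, so 2x = 8, so x = 4.
Then 2E = 20 + 4·4 = 36, so E = 18, V = 2E/3 = 12, F = 4 + 4 = 8.

4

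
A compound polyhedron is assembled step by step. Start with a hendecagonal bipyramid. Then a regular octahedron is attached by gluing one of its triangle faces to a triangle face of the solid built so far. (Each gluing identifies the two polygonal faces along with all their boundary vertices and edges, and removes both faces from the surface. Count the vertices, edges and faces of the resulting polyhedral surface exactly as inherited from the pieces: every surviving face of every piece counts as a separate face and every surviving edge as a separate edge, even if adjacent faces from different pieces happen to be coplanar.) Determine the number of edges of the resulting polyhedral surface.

42

A hendecagonal bipyramid: V=13, E=33, F=22.
Attach a regular octahedron (V=6, E=12, F=8) along a 3-gon: merge 3 vertices and 3 edges, delete both glued faces → V=16, E=42, F=28.
Check: V − E + F = 16 − 42 + 28 = 2.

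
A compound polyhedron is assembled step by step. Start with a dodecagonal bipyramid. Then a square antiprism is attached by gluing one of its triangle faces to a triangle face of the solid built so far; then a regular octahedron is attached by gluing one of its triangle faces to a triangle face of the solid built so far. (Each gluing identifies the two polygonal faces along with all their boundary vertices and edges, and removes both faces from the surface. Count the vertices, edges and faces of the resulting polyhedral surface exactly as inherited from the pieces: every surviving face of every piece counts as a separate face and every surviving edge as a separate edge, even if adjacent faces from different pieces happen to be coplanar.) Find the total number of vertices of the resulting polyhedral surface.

22

A dodecagonal bipyramid: V=14, E=36, F=24.
Attach a square antiprism (V=8, E=16, F=10) along a 3-gon: merge 3 vertices and 3 edges, delete both glued faces → V=19, E=49, F=32.
Attach a regular octahedron (V=6, E=12, F=8) along a 3-gon: merge 3 vertices and 3 edges, delete both glued faces → V=22, E=58, F=38.
Check: V − E + F = 22 − 58 + 38 = 2.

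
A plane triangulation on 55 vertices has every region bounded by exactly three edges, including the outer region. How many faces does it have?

In a plane triangulation 3F = 2E and V − E + F = 2, so F = 2V − 4 = 2·55 − 4 = 106.

106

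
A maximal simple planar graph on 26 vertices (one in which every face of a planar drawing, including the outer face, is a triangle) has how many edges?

72

In a plane triangulation 3F = 2E and V − E + F = 2, so E = 3V − 6 = 3·26 − 6 = 72.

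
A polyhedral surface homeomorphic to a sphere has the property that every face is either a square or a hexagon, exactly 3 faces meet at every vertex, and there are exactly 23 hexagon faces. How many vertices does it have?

54

Let x be the number of squares; then F = 23 + x.
Edge–face incidences: 2E = 6·23 + 4·x = 138 + 4x.
Every vertex has degree 3, so 3V = 2E.
Euler: V − E + F = 2 ⇒ (2E)/3 − E + (23 + x) = 2.
Multiply by 6: 2·(2E) − 3·(2E) + 6·(23 + x) = 12, i.e. 138 + 6x − (138 + 4x) = 12.
Collecting terms: 2x = 12, so x = 6.
Then 2E = 138 + 4·6 = 162, so E = 81, V = 2E/3 = 54, F = 23 + 6 = 29.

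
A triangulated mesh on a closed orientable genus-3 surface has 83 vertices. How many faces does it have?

174

χ = 2 − 2·3 = -4, and every face is a triangle so 3F = 2E.
V − E + F = -4 with E = 3F/2 gives 83 − (3/2 − 1)·F = -4, so F = 174 and E = 261.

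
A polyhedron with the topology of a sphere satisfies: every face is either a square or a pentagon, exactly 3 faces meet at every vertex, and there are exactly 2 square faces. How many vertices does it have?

16

Let x be the number of pentagons; then F = 2 + x.
Edge–face incidences: 2E = 4·2 + 5·x = 8 + 5x.
Every vertex has degree 3, so 3V = 2E.
Euler: V − E + F = 2 ⇒ (2E)/3 − E + (2 + x) = 2.
Multiply by 6: 2·(2E) − 3·(2E) + 6·(2 + x) = 12, i.e. 12 + 6x − (8 + 5x) = 12.
Collecting terms: x + 4 = 12, so x = 8.
Then 2E = 8 + 5·8 = 48, so E = 24, V = 2E/3 = 16, F = 2 + 8 = 10.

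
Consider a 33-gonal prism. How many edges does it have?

A prism on an n-gon has two n-gon bases and n rectangular sides: V = 2·33 = 66, E = 3·33 = 99, F = 33 + 2 = 35.

99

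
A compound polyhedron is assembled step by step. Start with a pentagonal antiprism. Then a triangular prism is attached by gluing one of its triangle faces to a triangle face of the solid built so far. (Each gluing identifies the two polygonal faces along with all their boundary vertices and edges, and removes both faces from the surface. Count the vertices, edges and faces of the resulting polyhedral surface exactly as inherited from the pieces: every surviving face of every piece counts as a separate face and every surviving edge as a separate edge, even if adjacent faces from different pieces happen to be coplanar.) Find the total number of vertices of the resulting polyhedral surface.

13

A pentagonal antiprism: V=10, E=20, F=12.
Attach a triangular prism (V=6, E=9, F=5) along a 3-gon: merge 3 vertices and 3 edges, delete both glued faces → V=13, E=26, F=15.
Check: V − E + F = 13 − 26 + 15 = 2.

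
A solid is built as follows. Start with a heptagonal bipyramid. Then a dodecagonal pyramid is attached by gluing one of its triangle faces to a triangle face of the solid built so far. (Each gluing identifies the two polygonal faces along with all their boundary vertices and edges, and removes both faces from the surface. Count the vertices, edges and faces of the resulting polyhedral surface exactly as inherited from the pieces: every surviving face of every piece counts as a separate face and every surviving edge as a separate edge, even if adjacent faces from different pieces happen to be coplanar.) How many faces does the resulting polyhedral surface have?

25

A heptagonal bipyramid: V=9, E=21, F=14.
Attach a dodecagonal pyramid (V=13, E=24, F=13) along a 3-gon: merge 3 vertices and 3 edges, delete both glued faces → V=19, E=42, F=25.
Check: V − E + F = 19 − 42 + 25 = 2.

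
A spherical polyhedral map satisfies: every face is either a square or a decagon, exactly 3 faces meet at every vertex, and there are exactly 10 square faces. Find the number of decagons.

2

Let x be the number of decagons; then F = 10 + x.
Edge–face incidences: 2E = 4·10 + 10·x = 40 + 10x.
Every vertex has degree 3, so 3V = 2E.
Euler: V − E + F = 2 ⇒ (2E)/3 − E + (10 + x) = 2.
Multiply by 6: 2·(2E) − 3·(2E) + 6·(10 + x) = 12, i.e. 60 + 6x − (40 + 10x) = 12.
Collecting terms: −4x + 20 = 12, so −4x = −8, so x = 2.
Then 2E = 40 + 10·2 = 60, so E = 30, V = 2E/3 = 20, F = 10 + 2 = 12.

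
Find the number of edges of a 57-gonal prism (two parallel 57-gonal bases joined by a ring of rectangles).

A prism on an n-gon has two n-gon bases and n rectangular sides: V = 2·57 = 114, E = 3·57 = 171, F = 57 + 2 = 59.

171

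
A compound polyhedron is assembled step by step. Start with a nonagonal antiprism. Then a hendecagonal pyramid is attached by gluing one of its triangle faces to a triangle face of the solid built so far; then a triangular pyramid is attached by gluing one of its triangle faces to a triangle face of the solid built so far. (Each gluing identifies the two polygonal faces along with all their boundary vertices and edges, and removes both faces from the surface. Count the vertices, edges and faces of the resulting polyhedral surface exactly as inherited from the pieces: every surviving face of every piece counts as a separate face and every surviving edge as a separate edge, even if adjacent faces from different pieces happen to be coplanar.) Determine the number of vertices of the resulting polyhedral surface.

A nonagonal antiprism: V=18, E=36, F=20.
Attach a hendecagonal pyramid (V=12, E=22, F=12) along a 3-gon: merge 3 vertices and 3 edges, delete both glued faces → V=27, E=55, F=30.
Attach a triangular pyramid (V=4, E=6, F=4) along a 3-gon: merge 3 vertices and 3 edges, delete both glued faces → V=28, E=58, F=32.
Check: V − E + F = 28 − 58 + 32 = 2.

28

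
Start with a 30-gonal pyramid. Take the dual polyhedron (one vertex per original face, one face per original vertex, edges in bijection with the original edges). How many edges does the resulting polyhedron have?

The base solid has V = 31, E = 60, F = 31.
The dual swaps V and F and preserves E: V′ = F = 31, E′ = E = 60, F′ = V = 31.

60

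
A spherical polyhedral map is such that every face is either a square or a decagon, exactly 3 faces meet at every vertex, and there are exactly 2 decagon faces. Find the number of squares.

Let x be the number of squares; then F = 2 + x.
Edge–face incidences: 2E = 10·2 + 4·x = 20 + 4x.
Every vertex has degree 3, so 3V = 2E.
Euler: V − E + F = 2 ⇒ (2E)/3 − E + (2 + x) = 2.
Multiply by 6: 2·(2E) − 3·(2E) + 6·(2 + x) = 12, i.e. 12 + 6x − (20 + 4x) = 12.
Collecting terms: 2x − 8 = 12, so 2x = 20, so x = 10.
Then 2E = 20 + 4·10 = 60, so E = 30, V = 2E/3 = 20, F = 2 + 10 = 12.

10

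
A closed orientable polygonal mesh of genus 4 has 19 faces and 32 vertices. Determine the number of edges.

57

For a closed orientable surface of genus 4, χ = 2 − 2·4 = -6.
E = V + F − (-6) = 32 + 19 − (-6) = 57.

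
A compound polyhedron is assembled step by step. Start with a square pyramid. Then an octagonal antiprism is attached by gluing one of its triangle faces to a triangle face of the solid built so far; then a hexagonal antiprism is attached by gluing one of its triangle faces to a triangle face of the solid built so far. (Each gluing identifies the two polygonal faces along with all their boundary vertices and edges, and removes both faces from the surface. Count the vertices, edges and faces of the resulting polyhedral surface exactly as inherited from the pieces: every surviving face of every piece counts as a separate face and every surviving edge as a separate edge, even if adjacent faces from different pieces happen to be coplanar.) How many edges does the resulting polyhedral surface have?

A square pyramid: V=5, E=8, F=5.
Attach an octagonal antiprism (V=16, E=32, F=18) along a 3-gon: merge 3 vertices and 3 edges, delete both glued faces → V=18, E=37, F=21.
Attach a hexagonal antiprism (V=12, E=24, F=14) along a 3-gon: merge 3 vertices and 3 edges, delete both glued faces → V=27, E=58, F=33.
Check: V − E + F = 27 − 58 + 33 = 2.

58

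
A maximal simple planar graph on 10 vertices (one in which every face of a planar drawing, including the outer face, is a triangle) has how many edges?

In a plane triangulation 3F = 2E and V − E + F = 2, so E = 3V − 6 = 3·10 − 6 = 24.

24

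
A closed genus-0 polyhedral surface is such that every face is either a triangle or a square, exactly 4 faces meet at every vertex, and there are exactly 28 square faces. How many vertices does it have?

34

Let x be the number of triangles; then F = 28 + x.
Edge–face incidences: 2E = 4·28 + 3·x = 112 + 3x.
Every vertex has degree 4, so 4V = 2E.
Euler: V − E + F = 2 ⇒ (2E)/4 − E + (28 + x) = 2.
Multiply by 8: 2·(2E) − 4·(2E) + 8·(28 + x) = 16, i.e. 224 + 8x − 2·(112 + 3x) = 16.
Collecting terms: 2x = 16, so x = 8.
Then 2E = 112 + 3·8 = 136, so E = 68, V = 2E/4 = 34, F = 28 + 8 = 36.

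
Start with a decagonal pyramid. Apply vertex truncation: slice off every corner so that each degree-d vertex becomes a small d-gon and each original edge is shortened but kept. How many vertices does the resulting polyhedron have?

40

The base solid has V = 11, E = 20, F = 11.
Truncation replaces each original edge-end by a new vertex, so V′ = 2E = 40.
Each original edge survives, and each old vertex of degree d contributes d new edges; summing degrees gives Σd = 2E, so E′ = E + 2E = 3E = 60.
Each original face survives and each original vertex becomes one new face: F′ = F + V = 22.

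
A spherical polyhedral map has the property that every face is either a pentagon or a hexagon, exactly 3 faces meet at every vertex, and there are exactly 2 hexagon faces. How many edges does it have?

Let x be the number of pentagons; then F = 2 + x.
Edge–face incidences: 2E = 6·2 + 5·x = 12 + 5x.
Every vertex has degree 3, so 3V = 2E.
Euler: V − E + F = 2 ⇒ (2E)/3 − E + (2 + x) = 2.
Multiply by 6: 2·(2E) − 3·(2E) + 6·(2 + x) = 12, i.e. 12 + 6x − (12 + 5x) = 12.
Collecting terms: x = 12.
Then 2E = 12 + 5·12 = 72, so E = 36, V = 2E/3 = 24, F = 2 + 12 = 14.

36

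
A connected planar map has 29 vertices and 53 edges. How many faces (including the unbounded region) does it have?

Euler's formula for a connected plane graph: V − E + F = 2, so F = 2 − 29 + 53 = 26.

26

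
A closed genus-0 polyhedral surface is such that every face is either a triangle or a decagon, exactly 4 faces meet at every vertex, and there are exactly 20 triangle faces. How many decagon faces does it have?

Let x be the number of decagons; then F = 20 + x.
Edge–face incidences: 2E = 3·20 + 10·x = 60 + 10x.
Every vertex has degree 4, so 4V = 2E.
Euler: V − E + F = 2 ⇒ (2E)/4 − E + (20 + x) = 2.
Multiply by 8: 2·(2E) − 4·(2E) + 8·(20 + x) = 16, i.e. 160 + 8x − 2·(60 + 10x) = 16.
Collecting terms: −12x + 40 = 16, so −12x = −24, so x = 2.
Then 2E = 60 + 10·2 = 80, so E = 40, V = 2E/4 = 20, F = 20 + 2 = 22.

2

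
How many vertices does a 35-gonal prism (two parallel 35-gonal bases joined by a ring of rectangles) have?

A prism on an n-gon has two n-gon bases and n rectangular sides: V = 2·35 = 70, E = 3·35 = 105, F = 35 + 2 = 37.

70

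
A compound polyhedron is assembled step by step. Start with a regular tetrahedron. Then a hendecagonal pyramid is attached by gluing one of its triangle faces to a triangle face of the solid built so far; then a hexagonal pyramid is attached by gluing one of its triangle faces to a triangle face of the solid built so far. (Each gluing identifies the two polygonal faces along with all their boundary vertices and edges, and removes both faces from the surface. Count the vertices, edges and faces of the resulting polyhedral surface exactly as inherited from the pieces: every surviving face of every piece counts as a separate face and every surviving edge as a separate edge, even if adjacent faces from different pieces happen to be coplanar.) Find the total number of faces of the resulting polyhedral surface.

19

A regular tetrahedron: V=4, E=6, F=4.
Attach a hendecagonal pyramid (V=12, E=22, F=12) along a 3-gon: merge 3 vertices and 3 edges, delete both glued faces → V=13, E=25, F=14.
Attach a hexagonal pyramid (V=7, E=12, F=7) along a 3-gon: merge 3 vertices and 3 edges, delete both glued faces → V=17, E=34, F=19.
Check: V − E + F = 17 − 34 + 19 = 2.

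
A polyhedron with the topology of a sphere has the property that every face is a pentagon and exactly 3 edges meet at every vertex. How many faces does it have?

Each face has 5 edges and each edge borders two faces, so 2E = 5F.
Each vertex has degree 3, so 3V = 2E and hence V = 5F/3.
Euler: V − E + F = 2 ⇒ (5F/3) − (5F/2) + F = 2.
Multiply by 6: (10 − 15 + 6)F = 12, i.e. 1F = 12.
So F = 12, E = 5·12/2 = 30, V = 5·12/3 = 20.

12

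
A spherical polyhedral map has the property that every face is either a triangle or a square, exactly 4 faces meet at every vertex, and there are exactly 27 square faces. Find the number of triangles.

8

Let x be the number of triangles; then F = 27 + x.
Edge–face incidences: 2E = 4·27 + 3·x = 108 + 3x.
Every vertex has degree 4, so 4V = 2E.
Euler: V − E + F = 2 ⇒ (2E)/4 − E + (27 + x) = 2.
Multiply by 8: 2·(2E) − 4·(2E) + 8·(27 + x) = 16, i.e. 216 + 8x − 2·(108 + 3x) = 16.
Collecting terms: 2x = 16, so x = 8.
Then 2E = 108 + 3·8 = 132, so E = 66, V = 2E/4 = 33, F = 27 + 8 = 35.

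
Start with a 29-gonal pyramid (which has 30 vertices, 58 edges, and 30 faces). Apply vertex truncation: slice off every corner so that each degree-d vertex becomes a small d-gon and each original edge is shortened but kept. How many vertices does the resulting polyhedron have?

116

Truncation replaces each original edge-end by a new vertex, so V′ = 2E = 116.
Each original edge survives, and each old vertex of degree d contributes d new edges; summing degrees gives Σd = 2E, so E′ = E + 2E = 3E = 174.
Each original face survives and each original vertex becomes one new face: F′ = F + V = 60.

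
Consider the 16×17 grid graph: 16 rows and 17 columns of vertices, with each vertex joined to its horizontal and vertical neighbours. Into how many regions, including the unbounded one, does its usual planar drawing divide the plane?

The grid has V = 16·17 = 272 vertices and E = 16·16 + 17·15 = 511 edges.
F = 2 − V + E = 2 − 272 + 511 = 241.

241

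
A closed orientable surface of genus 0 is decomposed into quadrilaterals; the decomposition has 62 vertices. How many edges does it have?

χ = 2 − 2·0 = 2, and every face is a square so 4F = 2E.
V − E + F = 2 with E = 4F/2 gives 62 − (4/2 − 1)·F = 2, so F = 60 and E = 120.

120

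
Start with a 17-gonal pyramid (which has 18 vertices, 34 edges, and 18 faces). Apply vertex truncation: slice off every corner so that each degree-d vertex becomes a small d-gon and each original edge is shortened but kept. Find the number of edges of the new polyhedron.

Truncation replaces each original edge-end by a new vertex, so V′ = 2E = 68.
Each original edge survives, and each old vertex of degree d contributes d new edges; summing degrees gives Σd = 2E, so E′ = E + 2E = 3E = 102.
Each original face survives and each original vertex becomes one new face: F′ = F + V = 36.

102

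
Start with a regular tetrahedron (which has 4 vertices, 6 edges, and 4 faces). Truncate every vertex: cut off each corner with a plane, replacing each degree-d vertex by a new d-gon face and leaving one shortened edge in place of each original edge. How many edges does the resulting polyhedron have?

Truncation replaces each original edge-end by a new vertex, so V′ = 2E = 12.
Each original edge survives, and each old vertex of degree d contributes d new edges; summing degrees gives Σd = 2E, so E′ = E + 2E = 3E = 18.
Each original face survives and each original vertex becomes one new face: F′ = F + V = 8.

18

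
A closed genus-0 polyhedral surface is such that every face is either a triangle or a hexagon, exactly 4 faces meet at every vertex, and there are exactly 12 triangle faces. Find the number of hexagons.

Let x be the number of hexagons; then F = 12 + x.
Edge–face incidences: 2E = 3·12 + 6·x = 36 + 6x.
Every vertex has degree 4, so 4V = 2E.
Euler: V − E + F = 2 ⇒ (2E)/4 − E + (12 + x) = 2.
Multiply by 8: 2·(2E) − 4·(2E) + 8·(12 + x) = 16, i.e. 96 + 8x − 2·(36 + 6x) = 16.
Collecting terms: −4x + 24 = 16, so −4x = −8, so x = 2.
Then 2E = 36 + 6·2 = 48, so E = 24, V = 2E/4 = 12, F = 12 + 2 = 14.

2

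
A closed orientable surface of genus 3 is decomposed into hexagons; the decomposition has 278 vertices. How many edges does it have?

423

χ = 2 − 2·3 = -4, and every face is a hexagon so 6F = 2E.
V − E + F = -4 with E = 6F/2 gives 278 − (6/2 − 1)·F = -4, so F = 141 and E = 423.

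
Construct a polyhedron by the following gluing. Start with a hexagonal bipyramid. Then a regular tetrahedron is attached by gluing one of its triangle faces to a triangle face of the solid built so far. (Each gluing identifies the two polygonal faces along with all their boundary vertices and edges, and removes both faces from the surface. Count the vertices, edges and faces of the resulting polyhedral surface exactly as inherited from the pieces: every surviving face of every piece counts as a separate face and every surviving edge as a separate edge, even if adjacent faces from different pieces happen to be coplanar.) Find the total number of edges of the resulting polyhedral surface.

A hexagonal bipyramid: V=8, E=18, F=12.
Attach a regular tetrahedron (V=4, E=6, F=4) along a 3-gon: merge 3 vertices and 3 edges, delete both glued faces → V=9, E=21, F=14.
Check: V − E + F = 9 − 21 + 14 = 2.

21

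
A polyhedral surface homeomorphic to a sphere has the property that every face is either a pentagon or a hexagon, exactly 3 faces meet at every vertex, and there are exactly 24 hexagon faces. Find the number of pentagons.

Let x be the number of pentagons; then F = 24 + x.
Edge–face incidences: 2E = 6·24 + 5·x = 144 + 5x.
Every vertex has degree 3, so 3V = 2E.
Euler: V − E + F = 2 ⇒ (2E)/3 − E + (24 + x) = 2.
Multiply by 6: 2·(2E) − 3·(2E) + 6·(24 + x) = 12, i.e. 144 + 6x − (144 + 5x) = 12.
Collecting terms: x = 12.
Then 2E = 144 + 5·12 = 204, so E = 102, V = 2E/3 = 68, F = 24 + 12 = 36.

12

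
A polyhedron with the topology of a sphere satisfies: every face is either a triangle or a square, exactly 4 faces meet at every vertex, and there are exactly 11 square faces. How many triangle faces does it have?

Let x be the number of triangles; then F = 11 + x.
Edge–face incidences: 2E = 4·11 + 3·x = 44 + 3x.
Every vertex has degree 4, so 4V = 2E.
Euler: V − E + F = 2 ⇒ (2E)/4 − E + (11 + x) = 2.
Multiply by 8: 2·(2E) − 4·(2E) + 8·(11 + x) = 16, i.e. 88 + 8x − 2·(44 + 3x) = 16.
Collecting terms: 2x = 16, so x = 8.
Then 2E = 44 + 3·8 = 68, so E = 34, V = 2E/4 = 17, F = 11 + 8 = 19.

8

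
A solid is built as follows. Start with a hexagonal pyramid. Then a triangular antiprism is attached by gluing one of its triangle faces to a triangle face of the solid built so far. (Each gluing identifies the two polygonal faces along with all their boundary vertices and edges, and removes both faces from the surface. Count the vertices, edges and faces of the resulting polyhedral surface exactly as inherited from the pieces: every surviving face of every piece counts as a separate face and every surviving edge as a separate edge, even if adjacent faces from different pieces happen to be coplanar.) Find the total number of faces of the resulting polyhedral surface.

13

A hexagonal pyramid: V=7, E=12, F=7.
Attach a triangular antiprism (V=6, E=12, F=8) along a 3-gon: merge 3 vertices and 3 edges, delete both glued faces → V=10, E=21, F=13.
Check: V − E + F = 10 − 21 + 13 = 2.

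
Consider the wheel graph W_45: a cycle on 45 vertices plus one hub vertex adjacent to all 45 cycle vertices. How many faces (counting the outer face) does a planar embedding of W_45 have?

46

W_45 has V = 45 + 1 = 46 vertices and E = 2·45 = 90 edges.
By Euler's formula F = 2 − V + E = 2 − 46 + 90 = 46.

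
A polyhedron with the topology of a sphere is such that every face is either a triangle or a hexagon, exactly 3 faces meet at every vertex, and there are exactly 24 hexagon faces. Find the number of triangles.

4

Let x be the number of triangles; then F = 24 + x.
Edge–face incidences: 2E = 6·24 + 3·x = 144 + 3x.
Every vertex has degree 3, so 3V = 2E.
Euler: V − E + F = 2 ⇒ (2E)/3 − E + (24 + x) = 2.
Multiply by 6: 2·(2E) − 3·(2E) + 6·(24 + x) = 12, i.e. 144 + 6x − (144 + 3x) = 12.
Collecting terms: 3x = 12, so x = 4.
Then 2E = 144 + 3·4 = 156, so E = 78, V = 2E/3 = 52, F = 24 + 4 = 28.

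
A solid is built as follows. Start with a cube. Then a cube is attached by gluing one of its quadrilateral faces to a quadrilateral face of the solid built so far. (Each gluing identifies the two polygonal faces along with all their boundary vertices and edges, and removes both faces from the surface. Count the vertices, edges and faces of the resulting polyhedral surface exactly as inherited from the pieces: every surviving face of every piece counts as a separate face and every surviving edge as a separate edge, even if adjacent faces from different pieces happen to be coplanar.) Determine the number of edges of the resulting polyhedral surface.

A cube: V=8, E=12, F=6.
Attach a cube (V=8, E=12, F=6) along a 4-gon: merge 4 vertices and 4 edges, delete both glued faces → V=12, E=20, F=10.
Check: V − E + F = 12 − 20 + 10 = 2.

20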